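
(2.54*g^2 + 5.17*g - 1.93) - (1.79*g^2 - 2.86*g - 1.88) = 0.75*g^2 + 8.03*g - 0.05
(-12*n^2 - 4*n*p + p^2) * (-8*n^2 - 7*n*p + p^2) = 96*n^4 + 116*n^3*p + 8*n^2*p^2 - 11*n*p^3 + p^4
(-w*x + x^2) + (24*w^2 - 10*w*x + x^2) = 24*w^2 - 11*w*x + 2*x^2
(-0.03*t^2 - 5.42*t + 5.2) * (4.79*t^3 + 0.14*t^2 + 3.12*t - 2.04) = -0.1437*t^5 - 25.966*t^4 + 24.0556*t^3 - 16.1212*t^2 + 27.2808*t - 10.608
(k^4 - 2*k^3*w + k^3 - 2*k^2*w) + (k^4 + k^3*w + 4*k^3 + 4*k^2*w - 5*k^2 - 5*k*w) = 2*k^4 - k^3*w + 5*k^3 + 2*k^2*w - 5*k^2 - 5*k*w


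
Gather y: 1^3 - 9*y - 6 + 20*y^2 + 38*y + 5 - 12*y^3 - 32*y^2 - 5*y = -12*y^3 - 12*y^2 + 24*y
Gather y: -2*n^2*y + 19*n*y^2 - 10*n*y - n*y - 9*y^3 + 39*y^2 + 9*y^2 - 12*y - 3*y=-9*y^3 + y^2*(19*n + 48) + y*(-2*n^2 - 11*n - 15)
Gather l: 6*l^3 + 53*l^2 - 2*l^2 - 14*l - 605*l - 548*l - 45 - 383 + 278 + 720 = 6*l^3 + 51*l^2 - 1167*l + 570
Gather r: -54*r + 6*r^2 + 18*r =6*r^2 - 36*r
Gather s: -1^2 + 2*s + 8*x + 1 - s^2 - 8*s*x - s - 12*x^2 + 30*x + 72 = -s^2 + s*(1 - 8*x) - 12*x^2 + 38*x + 72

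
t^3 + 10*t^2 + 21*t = t*(t + 3)*(t + 7)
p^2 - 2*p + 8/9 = (p - 4/3)*(p - 2/3)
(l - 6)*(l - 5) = l^2 - 11*l + 30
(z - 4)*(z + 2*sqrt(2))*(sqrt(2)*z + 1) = sqrt(2)*z^3 - 4*sqrt(2)*z^2 + 5*z^2 - 20*z + 2*sqrt(2)*z - 8*sqrt(2)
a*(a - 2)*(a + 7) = a^3 + 5*a^2 - 14*a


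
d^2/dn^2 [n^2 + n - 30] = 2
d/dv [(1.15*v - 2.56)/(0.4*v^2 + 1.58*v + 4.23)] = (-0.46*v^2 + 2.048*v + 8.9093)/(0.16*v^4 + 1.264*v^3 + 5.8804*v^2 + 13.3668*v + 17.8929)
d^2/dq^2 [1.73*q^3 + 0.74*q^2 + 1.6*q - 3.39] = 10.38*q + 1.48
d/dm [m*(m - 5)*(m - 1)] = 3*m^2 - 12*m + 5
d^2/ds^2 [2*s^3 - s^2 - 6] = 12*s - 2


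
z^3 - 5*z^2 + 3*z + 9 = (z - 3)^2*(z + 1)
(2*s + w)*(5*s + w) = 10*s^2 + 7*s*w + w^2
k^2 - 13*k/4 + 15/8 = (k - 5/2)*(k - 3/4)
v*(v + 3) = v^2 + 3*v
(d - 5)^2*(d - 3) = d^3 - 13*d^2 + 55*d - 75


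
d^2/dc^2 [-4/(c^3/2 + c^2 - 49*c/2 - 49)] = 16*((3*c + 2)*(c^3 + 2*c^2 - 49*c - 98) - (3*c^2 + 4*c - 49)^2)/(c^3 + 2*c^2 - 49*c - 98)^3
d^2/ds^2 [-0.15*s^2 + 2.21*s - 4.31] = -0.300000000000000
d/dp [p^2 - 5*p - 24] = 2*p - 5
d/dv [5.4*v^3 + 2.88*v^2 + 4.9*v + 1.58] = 16.2*v^2 + 5.76*v + 4.9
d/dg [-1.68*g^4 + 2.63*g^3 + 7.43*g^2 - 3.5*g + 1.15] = -6.72*g^3 + 7.89*g^2 + 14.86*g - 3.5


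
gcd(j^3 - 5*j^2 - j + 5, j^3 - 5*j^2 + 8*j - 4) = j - 1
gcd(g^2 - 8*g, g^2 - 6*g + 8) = 1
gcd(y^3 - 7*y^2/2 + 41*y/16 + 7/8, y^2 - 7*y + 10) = y - 2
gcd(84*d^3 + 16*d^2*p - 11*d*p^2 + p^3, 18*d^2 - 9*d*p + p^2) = -6*d + p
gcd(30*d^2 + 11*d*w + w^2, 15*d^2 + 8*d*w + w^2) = 5*d + w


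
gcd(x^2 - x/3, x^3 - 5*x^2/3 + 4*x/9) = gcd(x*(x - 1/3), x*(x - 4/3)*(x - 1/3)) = x^2 - x/3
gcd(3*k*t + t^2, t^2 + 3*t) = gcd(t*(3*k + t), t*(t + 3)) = t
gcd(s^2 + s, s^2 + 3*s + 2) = s + 1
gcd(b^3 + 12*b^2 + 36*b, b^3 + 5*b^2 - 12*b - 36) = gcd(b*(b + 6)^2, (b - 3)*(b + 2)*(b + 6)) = b + 6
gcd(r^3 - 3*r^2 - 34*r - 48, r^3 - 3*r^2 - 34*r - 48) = r^3 - 3*r^2 - 34*r - 48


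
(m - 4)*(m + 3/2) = m^2 - 5*m/2 - 6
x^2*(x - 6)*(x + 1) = x^4 - 5*x^3 - 6*x^2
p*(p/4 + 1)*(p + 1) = p^3/4 + 5*p^2/4 + p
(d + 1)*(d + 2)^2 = d^3 + 5*d^2 + 8*d + 4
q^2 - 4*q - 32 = (q - 8)*(q + 4)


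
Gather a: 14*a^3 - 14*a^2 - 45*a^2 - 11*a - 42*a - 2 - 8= 14*a^3 - 59*a^2 - 53*a - 10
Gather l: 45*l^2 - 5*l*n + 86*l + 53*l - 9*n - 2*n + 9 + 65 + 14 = 45*l^2 + l*(139 - 5*n) - 11*n + 88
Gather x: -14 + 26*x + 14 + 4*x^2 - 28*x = 4*x^2 - 2*x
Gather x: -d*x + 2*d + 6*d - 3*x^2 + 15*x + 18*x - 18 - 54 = 8*d - 3*x^2 + x*(33 - d) - 72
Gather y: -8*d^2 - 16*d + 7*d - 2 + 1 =-8*d^2 - 9*d - 1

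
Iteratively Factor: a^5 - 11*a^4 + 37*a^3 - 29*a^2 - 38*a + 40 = (a - 1)*(a^4 - 10*a^3 + 27*a^2 - 2*a - 40) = (a - 1)*(a + 1)*(a^3 - 11*a^2 + 38*a - 40) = (a - 5)*(a - 1)*(a + 1)*(a^2 - 6*a + 8) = (a - 5)*(a - 2)*(a - 1)*(a + 1)*(a - 4)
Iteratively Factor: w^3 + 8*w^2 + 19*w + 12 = (w + 3)*(w^2 + 5*w + 4) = (w + 3)*(w + 4)*(w + 1)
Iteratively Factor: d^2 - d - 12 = (d + 3)*(d - 4)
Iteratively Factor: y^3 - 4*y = (y - 2)*(y^2 + 2*y) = (y - 2)*(y + 2)*(y)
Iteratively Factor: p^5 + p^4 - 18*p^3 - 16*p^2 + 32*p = (p + 2)*(p^4 - p^3 - 16*p^2 + 16*p) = (p - 1)*(p + 2)*(p^3 - 16*p) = (p - 1)*(p + 2)*(p + 4)*(p^2 - 4*p) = (p - 4)*(p - 1)*(p + 2)*(p + 4)*(p)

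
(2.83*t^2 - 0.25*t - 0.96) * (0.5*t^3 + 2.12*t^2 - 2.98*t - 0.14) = 1.415*t^5 + 5.8746*t^4 - 9.4434*t^3 - 1.6864*t^2 + 2.8958*t + 0.1344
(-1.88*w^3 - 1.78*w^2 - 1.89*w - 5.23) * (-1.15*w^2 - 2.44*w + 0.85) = 2.162*w^5 + 6.6342*w^4 + 4.9187*w^3 + 9.1131*w^2 + 11.1547*w - 4.4455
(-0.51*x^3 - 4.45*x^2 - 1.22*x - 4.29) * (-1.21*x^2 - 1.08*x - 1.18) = 0.6171*x^5 + 5.9353*x^4 + 6.884*x^3 + 11.7595*x^2 + 6.0728*x + 5.0622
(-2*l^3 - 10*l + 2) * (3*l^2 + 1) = -6*l^5 - 32*l^3 + 6*l^2 - 10*l + 2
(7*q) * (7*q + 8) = 49*q^2 + 56*q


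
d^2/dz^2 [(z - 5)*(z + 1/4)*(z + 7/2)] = 6*z - 5/2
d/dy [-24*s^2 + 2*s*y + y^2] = 2*s + 2*y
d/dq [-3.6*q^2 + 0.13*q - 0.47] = 0.13 - 7.2*q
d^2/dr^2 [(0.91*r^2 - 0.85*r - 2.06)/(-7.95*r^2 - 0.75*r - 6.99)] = (-5.6843418860808e-14*r^4 + 118.296*r^3 + 1084.59783*r^2 - 209.71305*r - 324.470592)/(502.459875*r^6 + 142.205625*r^5 + 1338.77205*r^4 + 250.489125*r^3 + 1177.10901*r^2 + 109.935225*r + 341.532099)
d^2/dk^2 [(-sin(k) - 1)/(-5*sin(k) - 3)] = 2*(-5*sin(k)^2 + 3*sin(k) + 10)/(5*sin(k) + 3)^3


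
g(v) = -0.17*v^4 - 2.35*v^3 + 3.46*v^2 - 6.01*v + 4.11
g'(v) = -0.68*v^3 - 7.05*v^2 + 6.92*v - 6.01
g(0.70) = 0.75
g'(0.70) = -4.85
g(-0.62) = 9.70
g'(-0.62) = -12.85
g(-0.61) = 9.57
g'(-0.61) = -12.70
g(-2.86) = 93.20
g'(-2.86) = -67.56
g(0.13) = 3.38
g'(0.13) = -5.23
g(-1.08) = 17.37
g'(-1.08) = -20.85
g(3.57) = -107.79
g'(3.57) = -102.10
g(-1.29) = 22.19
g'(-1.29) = -25.21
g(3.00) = -60.00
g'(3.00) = -67.06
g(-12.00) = 1110.15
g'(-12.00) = 70.79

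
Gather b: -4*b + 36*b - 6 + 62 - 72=32*b - 16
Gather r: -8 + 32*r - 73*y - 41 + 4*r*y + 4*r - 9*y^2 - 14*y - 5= r*(4*y + 36) - 9*y^2 - 87*y - 54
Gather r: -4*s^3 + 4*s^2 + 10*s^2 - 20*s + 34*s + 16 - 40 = -4*s^3 + 14*s^2 + 14*s - 24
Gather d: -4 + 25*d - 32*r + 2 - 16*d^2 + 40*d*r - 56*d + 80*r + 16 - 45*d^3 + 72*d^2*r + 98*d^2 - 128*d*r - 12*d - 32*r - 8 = -45*d^3 + d^2*(72*r + 82) + d*(-88*r - 43) + 16*r + 6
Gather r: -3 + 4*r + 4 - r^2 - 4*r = 1 - r^2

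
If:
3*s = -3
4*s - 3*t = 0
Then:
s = -1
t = -4/3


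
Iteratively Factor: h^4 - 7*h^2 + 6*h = (h)*(h^3 - 7*h + 6) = h*(h - 2)*(h^2 + 2*h - 3) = h*(h - 2)*(h + 3)*(h - 1)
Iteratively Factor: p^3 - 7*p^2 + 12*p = (p - 3)*(p^2 - 4*p) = p*(p - 3)*(p - 4)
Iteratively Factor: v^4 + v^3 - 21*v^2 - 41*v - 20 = (v + 1)*(v^3 - 21*v - 20) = (v + 1)*(v + 4)*(v^2 - 4*v - 5) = (v - 5)*(v + 1)*(v + 4)*(v + 1)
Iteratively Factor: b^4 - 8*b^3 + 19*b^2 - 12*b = (b - 3)*(b^3 - 5*b^2 + 4*b) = b*(b - 3)*(b^2 - 5*b + 4) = b*(b - 4)*(b - 3)*(b - 1)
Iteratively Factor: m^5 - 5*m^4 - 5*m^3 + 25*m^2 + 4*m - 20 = (m - 1)*(m^4 - 4*m^3 - 9*m^2 + 16*m + 20) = (m - 5)*(m - 1)*(m^3 + m^2 - 4*m - 4) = (m - 5)*(m - 2)*(m - 1)*(m^2 + 3*m + 2) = (m - 5)*(m - 2)*(m - 1)*(m + 2)*(m + 1)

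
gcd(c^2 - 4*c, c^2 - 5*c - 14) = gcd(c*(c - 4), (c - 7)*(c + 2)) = 1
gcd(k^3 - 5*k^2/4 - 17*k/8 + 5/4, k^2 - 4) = k - 2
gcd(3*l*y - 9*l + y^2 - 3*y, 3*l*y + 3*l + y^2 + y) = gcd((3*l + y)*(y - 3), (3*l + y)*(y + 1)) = 3*l + y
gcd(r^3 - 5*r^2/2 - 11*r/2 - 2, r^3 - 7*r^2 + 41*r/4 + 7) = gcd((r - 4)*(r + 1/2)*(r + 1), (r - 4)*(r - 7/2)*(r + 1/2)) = r^2 - 7*r/2 - 2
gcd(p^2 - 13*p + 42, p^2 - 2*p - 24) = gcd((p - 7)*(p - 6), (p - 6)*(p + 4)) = p - 6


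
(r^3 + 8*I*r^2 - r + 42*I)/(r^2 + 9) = (r^2 + 5*I*r + 14)/(r - 3*I)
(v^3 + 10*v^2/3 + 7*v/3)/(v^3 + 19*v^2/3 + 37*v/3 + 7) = v/(v + 3)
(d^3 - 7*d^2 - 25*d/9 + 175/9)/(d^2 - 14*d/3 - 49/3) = (9*d^2 - 25)/(3*(3*d + 7))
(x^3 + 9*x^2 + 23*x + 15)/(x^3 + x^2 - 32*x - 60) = (x^2 + 4*x + 3)/(x^2 - 4*x - 12)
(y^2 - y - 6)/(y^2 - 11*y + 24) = (y + 2)/(y - 8)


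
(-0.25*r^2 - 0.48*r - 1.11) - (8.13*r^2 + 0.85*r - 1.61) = -8.38*r^2 - 1.33*r + 0.5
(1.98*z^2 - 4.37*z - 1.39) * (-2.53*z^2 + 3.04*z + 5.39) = -5.0094*z^4 + 17.0753*z^3 + 0.904099999999999*z^2 - 27.7799*z - 7.4921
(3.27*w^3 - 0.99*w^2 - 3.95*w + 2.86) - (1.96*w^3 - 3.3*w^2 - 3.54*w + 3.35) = 1.31*w^3 + 2.31*w^2 - 0.41*w - 0.49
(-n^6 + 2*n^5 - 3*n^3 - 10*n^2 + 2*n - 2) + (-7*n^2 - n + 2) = -n^6 + 2*n^5 - 3*n^3 - 17*n^2 + n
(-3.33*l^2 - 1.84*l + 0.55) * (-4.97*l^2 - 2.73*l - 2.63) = 16.5501*l^4 + 18.2357*l^3 + 11.0476*l^2 + 3.3377*l - 1.4465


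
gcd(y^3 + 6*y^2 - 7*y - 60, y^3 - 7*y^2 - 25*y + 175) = y + 5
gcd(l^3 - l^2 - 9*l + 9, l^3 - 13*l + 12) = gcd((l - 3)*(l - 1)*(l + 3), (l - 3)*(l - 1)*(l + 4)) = l^2 - 4*l + 3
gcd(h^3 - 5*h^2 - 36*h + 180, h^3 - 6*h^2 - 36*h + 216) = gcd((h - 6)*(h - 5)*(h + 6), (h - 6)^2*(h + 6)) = h^2 - 36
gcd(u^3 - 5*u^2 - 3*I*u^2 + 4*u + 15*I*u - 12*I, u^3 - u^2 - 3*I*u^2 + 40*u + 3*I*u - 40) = u - 1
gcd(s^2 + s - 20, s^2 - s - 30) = s + 5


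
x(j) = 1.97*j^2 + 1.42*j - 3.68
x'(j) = 3.94*j + 1.42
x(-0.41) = -3.93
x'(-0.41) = -0.20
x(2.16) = 8.58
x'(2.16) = 9.93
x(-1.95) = 1.04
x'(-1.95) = -6.26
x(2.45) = 11.62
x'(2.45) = 11.07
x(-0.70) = -3.71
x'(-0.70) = -1.34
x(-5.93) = 57.17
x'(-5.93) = -21.94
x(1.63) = 3.87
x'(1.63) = 7.84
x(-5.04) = 39.20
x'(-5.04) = -18.44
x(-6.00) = 58.72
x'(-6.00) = -22.22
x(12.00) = 297.04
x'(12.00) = 48.70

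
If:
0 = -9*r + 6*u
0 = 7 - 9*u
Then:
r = 14/27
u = 7/9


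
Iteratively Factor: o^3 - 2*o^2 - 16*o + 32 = (o - 2)*(o^2 - 16) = (o - 4)*(o - 2)*(o + 4)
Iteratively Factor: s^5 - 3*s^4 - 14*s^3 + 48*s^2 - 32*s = (s - 2)*(s^4 - s^3 - 16*s^2 + 16*s) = (s - 2)*(s + 4)*(s^3 - 5*s^2 + 4*s) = (s - 4)*(s - 2)*(s + 4)*(s^2 - s) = (s - 4)*(s - 2)*(s - 1)*(s + 4)*(s)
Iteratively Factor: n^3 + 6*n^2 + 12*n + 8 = (n + 2)*(n^2 + 4*n + 4) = (n + 2)^2*(n + 2)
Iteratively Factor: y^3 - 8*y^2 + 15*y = (y - 5)*(y^2 - 3*y) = y*(y - 5)*(y - 3)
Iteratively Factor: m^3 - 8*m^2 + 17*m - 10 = (m - 5)*(m^2 - 3*m + 2) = (m - 5)*(m - 2)*(m - 1)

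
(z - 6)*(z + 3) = z^2 - 3*z - 18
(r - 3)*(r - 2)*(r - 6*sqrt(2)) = r^3 - 6*sqrt(2)*r^2 - 5*r^2 + 6*r + 30*sqrt(2)*r - 36*sqrt(2)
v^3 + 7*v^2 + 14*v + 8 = (v + 1)*(v + 2)*(v + 4)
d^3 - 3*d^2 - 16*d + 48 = (d - 4)*(d - 3)*(d + 4)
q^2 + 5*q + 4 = (q + 1)*(q + 4)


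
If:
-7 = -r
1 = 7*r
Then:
No Solution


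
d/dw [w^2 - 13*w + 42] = 2*w - 13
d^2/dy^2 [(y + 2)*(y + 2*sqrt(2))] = 2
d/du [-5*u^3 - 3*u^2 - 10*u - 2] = -15*u^2 - 6*u - 10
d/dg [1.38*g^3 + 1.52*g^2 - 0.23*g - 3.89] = 4.14*g^2 + 3.04*g - 0.23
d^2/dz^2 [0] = 0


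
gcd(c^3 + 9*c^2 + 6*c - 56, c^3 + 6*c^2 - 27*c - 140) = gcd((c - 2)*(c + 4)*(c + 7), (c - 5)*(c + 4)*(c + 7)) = c^2 + 11*c + 28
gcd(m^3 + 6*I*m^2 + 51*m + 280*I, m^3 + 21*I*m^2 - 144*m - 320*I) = m^2 + 13*I*m - 40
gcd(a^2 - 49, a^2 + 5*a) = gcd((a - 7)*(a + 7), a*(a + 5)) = 1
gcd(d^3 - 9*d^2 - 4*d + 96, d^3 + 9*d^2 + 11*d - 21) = d + 3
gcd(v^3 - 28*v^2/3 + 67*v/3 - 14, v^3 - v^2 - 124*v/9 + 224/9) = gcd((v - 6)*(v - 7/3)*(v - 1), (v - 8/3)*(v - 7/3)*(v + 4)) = v - 7/3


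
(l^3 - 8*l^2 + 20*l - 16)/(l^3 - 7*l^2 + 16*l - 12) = (l - 4)/(l - 3)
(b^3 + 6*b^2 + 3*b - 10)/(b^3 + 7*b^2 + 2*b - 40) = (b^2 + b - 2)/(b^2 + 2*b - 8)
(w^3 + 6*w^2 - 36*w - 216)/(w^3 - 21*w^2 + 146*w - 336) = (w^2 + 12*w + 36)/(w^2 - 15*w + 56)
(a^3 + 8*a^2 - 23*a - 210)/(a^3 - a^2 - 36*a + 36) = (a^2 + 2*a - 35)/(a^2 - 7*a + 6)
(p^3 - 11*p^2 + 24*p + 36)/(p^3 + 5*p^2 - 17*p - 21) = (p^2 - 12*p + 36)/(p^2 + 4*p - 21)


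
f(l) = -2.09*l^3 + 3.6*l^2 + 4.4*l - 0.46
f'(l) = -6.27*l^2 + 7.2*l + 4.4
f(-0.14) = -1.00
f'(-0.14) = 3.27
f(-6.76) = 779.94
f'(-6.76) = -330.80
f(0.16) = 0.33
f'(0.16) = 5.39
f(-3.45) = 113.03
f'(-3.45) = -95.07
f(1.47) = 7.15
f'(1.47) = 1.44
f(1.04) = 5.66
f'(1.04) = 5.11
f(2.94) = -9.52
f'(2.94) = -28.63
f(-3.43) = 111.14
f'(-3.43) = -94.06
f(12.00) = -3040.78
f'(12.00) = -812.08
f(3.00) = -11.29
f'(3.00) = -30.43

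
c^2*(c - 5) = c^3 - 5*c^2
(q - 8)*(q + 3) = q^2 - 5*q - 24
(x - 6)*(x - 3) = x^2 - 9*x + 18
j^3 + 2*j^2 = j^2*(j + 2)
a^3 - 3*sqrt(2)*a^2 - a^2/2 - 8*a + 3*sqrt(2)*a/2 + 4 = (a - 1/2)*(a - 4*sqrt(2))*(a + sqrt(2))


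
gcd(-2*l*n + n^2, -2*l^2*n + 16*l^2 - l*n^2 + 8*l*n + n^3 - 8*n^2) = 2*l - n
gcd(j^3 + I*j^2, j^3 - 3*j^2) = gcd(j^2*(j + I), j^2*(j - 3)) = j^2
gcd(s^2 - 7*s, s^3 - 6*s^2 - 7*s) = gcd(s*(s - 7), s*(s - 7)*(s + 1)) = s^2 - 7*s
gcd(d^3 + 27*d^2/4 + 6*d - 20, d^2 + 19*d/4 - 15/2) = d - 5/4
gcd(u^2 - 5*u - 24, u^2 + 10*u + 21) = u + 3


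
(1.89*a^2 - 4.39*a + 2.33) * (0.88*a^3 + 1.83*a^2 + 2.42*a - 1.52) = 1.6632*a^5 - 0.4045*a^4 - 1.4095*a^3 - 9.2327*a^2 + 12.3114*a - 3.5416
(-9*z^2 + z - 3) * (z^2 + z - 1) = -9*z^4 - 8*z^3 + 7*z^2 - 4*z + 3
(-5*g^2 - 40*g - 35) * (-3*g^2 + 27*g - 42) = 15*g^4 - 15*g^3 - 765*g^2 + 735*g + 1470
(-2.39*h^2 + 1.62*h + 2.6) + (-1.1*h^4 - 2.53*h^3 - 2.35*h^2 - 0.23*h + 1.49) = -1.1*h^4 - 2.53*h^3 - 4.74*h^2 + 1.39*h + 4.09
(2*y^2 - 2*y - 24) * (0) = 0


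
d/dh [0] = 0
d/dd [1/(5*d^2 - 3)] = -10*d/(5*d^2 - 3)^2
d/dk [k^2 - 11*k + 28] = 2*k - 11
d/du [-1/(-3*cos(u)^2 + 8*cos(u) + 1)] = 2*(3*cos(u) - 4)*sin(u)/(-3*cos(u)^2 + 8*cos(u) + 1)^2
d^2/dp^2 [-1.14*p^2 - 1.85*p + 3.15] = -2.28000000000000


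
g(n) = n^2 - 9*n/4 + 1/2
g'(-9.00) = -20.25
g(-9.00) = 101.75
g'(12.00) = 21.75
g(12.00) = 117.50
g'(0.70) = -0.85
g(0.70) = -0.58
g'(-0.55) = -3.35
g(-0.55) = 2.04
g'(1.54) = 0.83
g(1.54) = -0.59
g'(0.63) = -0.99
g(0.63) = -0.52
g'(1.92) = 1.59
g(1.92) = -0.13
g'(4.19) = 6.13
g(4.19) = 8.63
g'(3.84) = 5.43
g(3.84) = 6.61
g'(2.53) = 2.81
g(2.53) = 1.21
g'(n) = 2*n - 9/4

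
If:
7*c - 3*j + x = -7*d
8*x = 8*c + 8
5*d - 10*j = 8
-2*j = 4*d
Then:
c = -129/200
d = 8/25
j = -16/25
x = 71/200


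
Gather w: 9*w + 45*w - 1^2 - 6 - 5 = 54*w - 12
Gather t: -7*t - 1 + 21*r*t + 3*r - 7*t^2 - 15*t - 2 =3*r - 7*t^2 + t*(21*r - 22) - 3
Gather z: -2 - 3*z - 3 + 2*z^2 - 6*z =2*z^2 - 9*z - 5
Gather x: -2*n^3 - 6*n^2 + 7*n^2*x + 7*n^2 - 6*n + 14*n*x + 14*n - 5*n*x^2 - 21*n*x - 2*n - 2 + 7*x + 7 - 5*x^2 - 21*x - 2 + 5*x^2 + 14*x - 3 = -2*n^3 + n^2 - 5*n*x^2 + 6*n + x*(7*n^2 - 7*n)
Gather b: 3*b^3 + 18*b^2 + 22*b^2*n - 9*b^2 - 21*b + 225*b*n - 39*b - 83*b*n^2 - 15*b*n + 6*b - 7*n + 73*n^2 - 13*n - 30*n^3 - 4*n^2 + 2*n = 3*b^3 + b^2*(22*n + 9) + b*(-83*n^2 + 210*n - 54) - 30*n^3 + 69*n^2 - 18*n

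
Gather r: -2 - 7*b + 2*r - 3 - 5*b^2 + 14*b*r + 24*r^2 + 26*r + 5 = -5*b^2 - 7*b + 24*r^2 + r*(14*b + 28)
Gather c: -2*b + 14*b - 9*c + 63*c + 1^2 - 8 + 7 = 12*b + 54*c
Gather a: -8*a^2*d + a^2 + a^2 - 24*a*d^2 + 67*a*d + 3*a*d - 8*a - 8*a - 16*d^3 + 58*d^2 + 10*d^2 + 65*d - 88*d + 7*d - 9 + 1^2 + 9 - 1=a^2*(2 - 8*d) + a*(-24*d^2 + 70*d - 16) - 16*d^3 + 68*d^2 - 16*d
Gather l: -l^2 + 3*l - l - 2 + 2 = -l^2 + 2*l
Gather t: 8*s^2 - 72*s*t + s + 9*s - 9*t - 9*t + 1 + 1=8*s^2 + 10*s + t*(-72*s - 18) + 2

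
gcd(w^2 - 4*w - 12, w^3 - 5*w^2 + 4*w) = 1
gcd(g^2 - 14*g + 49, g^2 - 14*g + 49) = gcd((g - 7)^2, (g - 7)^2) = g^2 - 14*g + 49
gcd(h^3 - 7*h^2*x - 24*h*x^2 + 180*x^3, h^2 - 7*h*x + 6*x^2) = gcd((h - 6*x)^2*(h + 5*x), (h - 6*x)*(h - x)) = -h + 6*x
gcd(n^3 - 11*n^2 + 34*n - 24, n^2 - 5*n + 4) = n^2 - 5*n + 4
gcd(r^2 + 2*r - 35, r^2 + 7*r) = r + 7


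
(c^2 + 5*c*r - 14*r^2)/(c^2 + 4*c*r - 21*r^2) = (-c + 2*r)/(-c + 3*r)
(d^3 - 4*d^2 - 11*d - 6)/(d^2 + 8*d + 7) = (d^2 - 5*d - 6)/(d + 7)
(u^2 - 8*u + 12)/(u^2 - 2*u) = (u - 6)/u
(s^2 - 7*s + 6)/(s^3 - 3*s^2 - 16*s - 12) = (s - 1)/(s^2 + 3*s + 2)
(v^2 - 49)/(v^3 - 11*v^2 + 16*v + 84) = (v + 7)/(v^2 - 4*v - 12)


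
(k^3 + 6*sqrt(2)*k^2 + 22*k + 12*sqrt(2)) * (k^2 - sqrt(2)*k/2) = k^5 + 11*sqrt(2)*k^4/2 + 16*k^3 + sqrt(2)*k^2 - 12*k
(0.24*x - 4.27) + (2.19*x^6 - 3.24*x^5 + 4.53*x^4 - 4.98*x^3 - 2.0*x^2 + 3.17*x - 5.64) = 2.19*x^6 - 3.24*x^5 + 4.53*x^4 - 4.98*x^3 - 2.0*x^2 + 3.41*x - 9.91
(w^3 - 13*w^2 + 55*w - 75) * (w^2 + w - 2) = w^5 - 12*w^4 + 40*w^3 + 6*w^2 - 185*w + 150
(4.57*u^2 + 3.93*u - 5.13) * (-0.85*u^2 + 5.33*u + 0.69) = -3.8845*u^4 + 21.0176*u^3 + 28.4607*u^2 - 24.6312*u - 3.5397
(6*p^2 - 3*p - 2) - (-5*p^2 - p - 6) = 11*p^2 - 2*p + 4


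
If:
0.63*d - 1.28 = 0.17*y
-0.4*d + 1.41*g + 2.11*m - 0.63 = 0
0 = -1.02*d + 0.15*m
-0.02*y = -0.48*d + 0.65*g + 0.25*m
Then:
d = 0.03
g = 0.18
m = 0.19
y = -7.43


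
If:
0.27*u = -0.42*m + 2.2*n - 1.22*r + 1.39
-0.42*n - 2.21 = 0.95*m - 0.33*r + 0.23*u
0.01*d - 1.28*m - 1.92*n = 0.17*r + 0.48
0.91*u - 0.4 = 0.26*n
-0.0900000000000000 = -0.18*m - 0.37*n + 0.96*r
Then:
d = -535.02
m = -1.98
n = -1.62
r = -1.09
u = -0.02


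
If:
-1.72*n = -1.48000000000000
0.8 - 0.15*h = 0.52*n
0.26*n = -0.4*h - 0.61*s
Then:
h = 2.35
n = 0.86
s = -1.91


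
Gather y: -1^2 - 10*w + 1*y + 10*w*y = -10*w + y*(10*w + 1) - 1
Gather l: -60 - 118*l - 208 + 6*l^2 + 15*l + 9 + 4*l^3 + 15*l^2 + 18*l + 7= 4*l^3 + 21*l^2 - 85*l - 252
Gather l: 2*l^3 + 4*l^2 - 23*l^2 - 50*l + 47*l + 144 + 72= 2*l^3 - 19*l^2 - 3*l + 216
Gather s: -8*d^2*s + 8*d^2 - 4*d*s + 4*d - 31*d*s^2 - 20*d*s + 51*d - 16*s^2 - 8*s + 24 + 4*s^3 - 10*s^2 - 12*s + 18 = 8*d^2 + 55*d + 4*s^3 + s^2*(-31*d - 26) + s*(-8*d^2 - 24*d - 20) + 42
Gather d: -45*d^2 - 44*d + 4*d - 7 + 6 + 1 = -45*d^2 - 40*d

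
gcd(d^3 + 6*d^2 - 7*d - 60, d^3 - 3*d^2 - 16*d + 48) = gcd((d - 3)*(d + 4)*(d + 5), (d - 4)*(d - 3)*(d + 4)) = d^2 + d - 12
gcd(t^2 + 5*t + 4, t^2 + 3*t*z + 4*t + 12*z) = t + 4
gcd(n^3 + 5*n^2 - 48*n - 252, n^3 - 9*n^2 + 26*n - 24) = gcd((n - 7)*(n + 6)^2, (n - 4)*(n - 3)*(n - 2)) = 1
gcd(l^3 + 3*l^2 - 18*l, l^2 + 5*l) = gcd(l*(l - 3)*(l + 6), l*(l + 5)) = l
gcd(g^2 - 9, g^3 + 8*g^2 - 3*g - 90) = g - 3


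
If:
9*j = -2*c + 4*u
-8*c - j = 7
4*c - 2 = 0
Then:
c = 1/2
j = -11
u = -49/2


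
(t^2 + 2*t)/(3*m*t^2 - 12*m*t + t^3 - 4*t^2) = (t + 2)/(3*m*t - 12*m + t^2 - 4*t)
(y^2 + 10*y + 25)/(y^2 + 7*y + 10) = (y + 5)/(y + 2)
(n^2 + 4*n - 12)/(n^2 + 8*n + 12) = (n - 2)/(n + 2)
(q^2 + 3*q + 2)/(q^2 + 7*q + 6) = (q + 2)/(q + 6)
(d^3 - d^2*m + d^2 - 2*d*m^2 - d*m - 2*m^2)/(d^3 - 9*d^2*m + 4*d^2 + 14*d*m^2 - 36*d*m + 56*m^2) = (d^2 + d*m + d + m)/(d^2 - 7*d*m + 4*d - 28*m)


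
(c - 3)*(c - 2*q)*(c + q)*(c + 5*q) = c^4 + 4*c^3*q - 3*c^3 - 7*c^2*q^2 - 12*c^2*q - 10*c*q^3 + 21*c*q^2 + 30*q^3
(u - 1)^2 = u^2 - 2*u + 1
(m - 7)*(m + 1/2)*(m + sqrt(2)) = m^3 - 13*m^2/2 + sqrt(2)*m^2 - 13*sqrt(2)*m/2 - 7*m/2 - 7*sqrt(2)/2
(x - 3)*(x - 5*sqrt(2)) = x^2 - 5*sqrt(2)*x - 3*x + 15*sqrt(2)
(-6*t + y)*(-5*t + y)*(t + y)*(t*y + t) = 30*t^4*y + 30*t^4 + 19*t^3*y^2 + 19*t^3*y - 10*t^2*y^3 - 10*t^2*y^2 + t*y^4 + t*y^3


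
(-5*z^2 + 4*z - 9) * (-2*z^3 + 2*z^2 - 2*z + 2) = 10*z^5 - 18*z^4 + 36*z^3 - 36*z^2 + 26*z - 18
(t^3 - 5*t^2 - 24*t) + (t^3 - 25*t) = 2*t^3 - 5*t^2 - 49*t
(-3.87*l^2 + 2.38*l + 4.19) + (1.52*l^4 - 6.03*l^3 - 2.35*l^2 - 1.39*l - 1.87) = 1.52*l^4 - 6.03*l^3 - 6.22*l^2 + 0.99*l + 2.32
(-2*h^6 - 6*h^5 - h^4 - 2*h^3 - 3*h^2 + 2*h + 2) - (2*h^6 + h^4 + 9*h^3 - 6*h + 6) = -4*h^6 - 6*h^5 - 2*h^4 - 11*h^3 - 3*h^2 + 8*h - 4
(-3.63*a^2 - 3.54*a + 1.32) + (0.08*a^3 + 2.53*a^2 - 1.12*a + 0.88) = 0.08*a^3 - 1.1*a^2 - 4.66*a + 2.2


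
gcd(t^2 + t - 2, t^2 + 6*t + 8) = t + 2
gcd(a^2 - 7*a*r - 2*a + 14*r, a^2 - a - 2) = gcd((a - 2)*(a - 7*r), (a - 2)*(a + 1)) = a - 2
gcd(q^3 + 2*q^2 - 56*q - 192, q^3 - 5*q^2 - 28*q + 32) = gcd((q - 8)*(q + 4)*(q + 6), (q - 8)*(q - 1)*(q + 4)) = q^2 - 4*q - 32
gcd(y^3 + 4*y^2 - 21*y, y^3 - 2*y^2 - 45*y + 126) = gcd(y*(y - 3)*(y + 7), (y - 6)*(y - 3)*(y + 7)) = y^2 + 4*y - 21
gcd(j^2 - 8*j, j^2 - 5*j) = j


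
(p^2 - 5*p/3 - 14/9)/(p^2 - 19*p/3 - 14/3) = (p - 7/3)/(p - 7)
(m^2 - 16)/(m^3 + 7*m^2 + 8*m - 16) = (m - 4)/(m^2 + 3*m - 4)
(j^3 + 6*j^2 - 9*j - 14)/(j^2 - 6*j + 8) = (j^2 + 8*j + 7)/(j - 4)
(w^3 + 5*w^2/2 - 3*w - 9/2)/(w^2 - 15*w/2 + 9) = (w^2 + 4*w + 3)/(w - 6)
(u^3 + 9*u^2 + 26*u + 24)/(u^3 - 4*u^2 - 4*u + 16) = (u^2 + 7*u + 12)/(u^2 - 6*u + 8)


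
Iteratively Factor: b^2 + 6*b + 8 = (b + 2)*(b + 4)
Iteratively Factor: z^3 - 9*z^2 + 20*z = (z - 5)*(z^2 - 4*z) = z*(z - 5)*(z - 4)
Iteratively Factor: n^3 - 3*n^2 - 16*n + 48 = (n + 4)*(n^2 - 7*n + 12) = (n - 3)*(n + 4)*(n - 4)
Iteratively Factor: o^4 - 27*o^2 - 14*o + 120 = (o - 2)*(o^3 + 2*o^2 - 23*o - 60) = (o - 2)*(o + 3)*(o^2 - o - 20) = (o - 5)*(o - 2)*(o + 3)*(o + 4)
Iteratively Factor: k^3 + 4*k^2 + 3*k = (k + 3)*(k^2 + k) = k*(k + 3)*(k + 1)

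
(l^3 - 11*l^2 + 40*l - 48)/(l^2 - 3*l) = l - 8 + 16/l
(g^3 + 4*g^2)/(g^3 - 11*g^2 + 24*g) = g*(g + 4)/(g^2 - 11*g + 24)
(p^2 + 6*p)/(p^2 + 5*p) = (p + 6)/(p + 5)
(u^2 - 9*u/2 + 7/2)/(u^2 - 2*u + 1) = (u - 7/2)/(u - 1)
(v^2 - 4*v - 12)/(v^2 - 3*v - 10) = (v - 6)/(v - 5)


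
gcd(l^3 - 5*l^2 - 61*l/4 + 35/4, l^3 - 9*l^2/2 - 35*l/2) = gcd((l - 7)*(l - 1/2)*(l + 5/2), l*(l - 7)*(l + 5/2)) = l^2 - 9*l/2 - 35/2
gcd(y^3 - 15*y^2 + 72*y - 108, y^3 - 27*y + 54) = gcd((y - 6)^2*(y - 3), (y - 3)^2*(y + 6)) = y - 3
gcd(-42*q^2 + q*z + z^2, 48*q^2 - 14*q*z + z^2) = -6*q + z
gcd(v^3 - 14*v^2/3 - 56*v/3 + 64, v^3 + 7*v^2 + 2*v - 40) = v + 4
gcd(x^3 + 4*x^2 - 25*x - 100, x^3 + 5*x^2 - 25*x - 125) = x^2 - 25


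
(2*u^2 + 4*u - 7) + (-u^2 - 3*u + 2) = u^2 + u - 5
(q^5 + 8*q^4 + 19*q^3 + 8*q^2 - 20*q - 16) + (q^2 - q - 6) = q^5 + 8*q^4 + 19*q^3 + 9*q^2 - 21*q - 22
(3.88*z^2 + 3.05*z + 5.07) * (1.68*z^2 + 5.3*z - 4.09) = 6.5184*z^4 + 25.688*z^3 + 8.8134*z^2 + 14.3965*z - 20.7363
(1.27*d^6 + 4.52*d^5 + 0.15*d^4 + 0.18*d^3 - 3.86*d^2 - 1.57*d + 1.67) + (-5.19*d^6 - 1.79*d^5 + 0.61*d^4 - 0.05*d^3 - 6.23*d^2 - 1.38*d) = -3.92*d^6 + 2.73*d^5 + 0.76*d^4 + 0.13*d^3 - 10.09*d^2 - 2.95*d + 1.67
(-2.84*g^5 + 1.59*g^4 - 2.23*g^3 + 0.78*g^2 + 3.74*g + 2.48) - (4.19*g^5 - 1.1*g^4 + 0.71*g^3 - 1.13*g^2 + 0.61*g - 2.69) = -7.03*g^5 + 2.69*g^4 - 2.94*g^3 + 1.91*g^2 + 3.13*g + 5.17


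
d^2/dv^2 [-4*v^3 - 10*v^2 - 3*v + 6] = -24*v - 20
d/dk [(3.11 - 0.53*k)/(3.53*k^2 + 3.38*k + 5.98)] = (1.8709*k^2 - 21.9566*k - 13.6812)/(12.4609*k^4 + 23.8628*k^3 + 53.6432*k^2 + 40.4248*k + 35.7604)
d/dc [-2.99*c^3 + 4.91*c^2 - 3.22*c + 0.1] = -8.97*c^2 + 9.82*c - 3.22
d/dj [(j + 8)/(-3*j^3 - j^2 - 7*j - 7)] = (-3*j^3 - j^2 - 7*j + (j + 8)*(9*j^2 + 2*j + 7) - 7)/(3*j^3 + j^2 + 7*j + 7)^2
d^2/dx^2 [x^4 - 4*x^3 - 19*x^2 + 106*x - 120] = 12*x^2 - 24*x - 38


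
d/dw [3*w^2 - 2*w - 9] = 6*w - 2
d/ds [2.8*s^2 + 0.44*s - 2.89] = 5.6*s + 0.44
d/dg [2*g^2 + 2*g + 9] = 4*g + 2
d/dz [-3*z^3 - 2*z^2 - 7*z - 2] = -9*z^2 - 4*z - 7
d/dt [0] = 0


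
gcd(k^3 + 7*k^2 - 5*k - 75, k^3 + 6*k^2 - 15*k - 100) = k^2 + 10*k + 25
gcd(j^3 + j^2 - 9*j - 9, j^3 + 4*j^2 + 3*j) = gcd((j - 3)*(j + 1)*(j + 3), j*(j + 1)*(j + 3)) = j^2 + 4*j + 3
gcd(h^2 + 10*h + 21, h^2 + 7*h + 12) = h + 3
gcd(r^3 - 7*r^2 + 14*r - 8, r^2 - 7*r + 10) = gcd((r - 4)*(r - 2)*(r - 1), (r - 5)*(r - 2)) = r - 2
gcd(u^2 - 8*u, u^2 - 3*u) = u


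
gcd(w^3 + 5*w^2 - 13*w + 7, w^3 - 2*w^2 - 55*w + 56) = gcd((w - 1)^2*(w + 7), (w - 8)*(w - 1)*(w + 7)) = w^2 + 6*w - 7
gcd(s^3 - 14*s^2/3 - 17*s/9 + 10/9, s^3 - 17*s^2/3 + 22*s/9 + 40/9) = s^2 - 13*s/3 - 10/3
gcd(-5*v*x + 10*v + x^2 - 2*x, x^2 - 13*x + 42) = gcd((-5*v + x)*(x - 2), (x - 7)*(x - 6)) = 1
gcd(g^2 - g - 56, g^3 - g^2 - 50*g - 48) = g - 8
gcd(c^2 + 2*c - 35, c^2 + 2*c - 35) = c^2 + 2*c - 35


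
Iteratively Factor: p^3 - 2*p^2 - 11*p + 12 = (p - 1)*(p^2 - p - 12) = (p - 4)*(p - 1)*(p + 3)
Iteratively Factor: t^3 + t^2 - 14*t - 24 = (t + 2)*(t^2 - t - 12) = (t - 4)*(t + 2)*(t + 3)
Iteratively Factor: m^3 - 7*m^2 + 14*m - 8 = (m - 4)*(m^2 - 3*m + 2) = (m - 4)*(m - 2)*(m - 1)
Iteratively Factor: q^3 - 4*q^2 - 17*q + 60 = (q - 5)*(q^2 + q - 12) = (q - 5)*(q - 3)*(q + 4)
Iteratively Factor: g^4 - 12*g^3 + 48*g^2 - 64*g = (g - 4)*(g^3 - 8*g^2 + 16*g) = (g - 4)^2*(g^2 - 4*g) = (g - 4)^3*(g)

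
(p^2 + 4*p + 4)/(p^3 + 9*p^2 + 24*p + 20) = 1/(p + 5)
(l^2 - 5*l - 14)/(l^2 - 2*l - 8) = (l - 7)/(l - 4)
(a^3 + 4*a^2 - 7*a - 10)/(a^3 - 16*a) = (a^3 + 4*a^2 - 7*a - 10)/(a*(a^2 - 16))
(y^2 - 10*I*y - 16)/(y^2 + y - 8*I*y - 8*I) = (y - 2*I)/(y + 1)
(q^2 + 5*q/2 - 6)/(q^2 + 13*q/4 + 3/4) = 2*(2*q^2 + 5*q - 12)/(4*q^2 + 13*q + 3)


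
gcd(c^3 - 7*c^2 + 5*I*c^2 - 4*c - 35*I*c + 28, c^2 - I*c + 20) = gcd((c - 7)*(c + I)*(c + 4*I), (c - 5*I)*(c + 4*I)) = c + 4*I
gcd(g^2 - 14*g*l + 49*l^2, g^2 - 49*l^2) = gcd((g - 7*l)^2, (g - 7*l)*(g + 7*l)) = g - 7*l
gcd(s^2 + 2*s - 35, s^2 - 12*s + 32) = 1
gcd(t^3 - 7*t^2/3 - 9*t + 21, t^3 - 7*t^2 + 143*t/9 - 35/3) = t^2 - 16*t/3 + 7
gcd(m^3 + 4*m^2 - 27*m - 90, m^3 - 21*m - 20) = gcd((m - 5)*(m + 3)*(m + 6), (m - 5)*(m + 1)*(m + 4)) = m - 5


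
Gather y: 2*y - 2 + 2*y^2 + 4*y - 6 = 2*y^2 + 6*y - 8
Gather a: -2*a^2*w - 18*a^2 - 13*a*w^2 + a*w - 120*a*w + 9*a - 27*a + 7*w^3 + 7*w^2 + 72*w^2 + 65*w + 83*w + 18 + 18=a^2*(-2*w - 18) + a*(-13*w^2 - 119*w - 18) + 7*w^3 + 79*w^2 + 148*w + 36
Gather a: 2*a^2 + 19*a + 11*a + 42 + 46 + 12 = 2*a^2 + 30*a + 100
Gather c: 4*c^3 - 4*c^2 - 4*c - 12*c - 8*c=4*c^3 - 4*c^2 - 24*c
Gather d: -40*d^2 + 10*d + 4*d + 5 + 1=-40*d^2 + 14*d + 6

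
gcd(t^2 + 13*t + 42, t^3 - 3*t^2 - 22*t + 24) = 1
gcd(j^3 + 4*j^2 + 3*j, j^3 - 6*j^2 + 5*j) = j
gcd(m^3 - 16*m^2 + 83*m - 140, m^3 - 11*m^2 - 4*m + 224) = m - 7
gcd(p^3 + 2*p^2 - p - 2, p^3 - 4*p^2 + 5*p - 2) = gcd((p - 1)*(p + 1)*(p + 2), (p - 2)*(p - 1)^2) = p - 1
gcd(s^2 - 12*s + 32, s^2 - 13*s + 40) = s - 8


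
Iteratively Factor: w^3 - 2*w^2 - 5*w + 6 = (w - 1)*(w^2 - w - 6) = (w - 3)*(w - 1)*(w + 2)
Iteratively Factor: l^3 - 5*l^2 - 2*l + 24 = (l + 2)*(l^2 - 7*l + 12) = (l - 3)*(l + 2)*(l - 4)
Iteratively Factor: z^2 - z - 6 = (z - 3)*(z + 2)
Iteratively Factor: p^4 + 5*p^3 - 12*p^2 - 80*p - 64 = (p + 1)*(p^3 + 4*p^2 - 16*p - 64) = (p - 4)*(p + 1)*(p^2 + 8*p + 16) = (p - 4)*(p + 1)*(p + 4)*(p + 4)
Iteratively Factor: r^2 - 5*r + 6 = (r - 3)*(r - 2)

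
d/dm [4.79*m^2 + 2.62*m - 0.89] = 9.58*m + 2.62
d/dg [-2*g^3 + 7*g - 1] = 7 - 6*g^2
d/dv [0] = 0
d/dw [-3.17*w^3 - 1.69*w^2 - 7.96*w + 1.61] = -9.51*w^2 - 3.38*w - 7.96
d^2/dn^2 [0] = 0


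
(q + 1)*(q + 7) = q^2 + 8*q + 7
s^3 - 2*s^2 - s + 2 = (s - 2)*(s - 1)*(s + 1)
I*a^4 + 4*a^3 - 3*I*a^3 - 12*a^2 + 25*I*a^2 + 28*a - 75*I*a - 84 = (a - 3)*(a - 7*I)*(a + 4*I)*(I*a + 1)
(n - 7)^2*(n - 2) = n^3 - 16*n^2 + 77*n - 98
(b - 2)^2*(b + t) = b^3 + b^2*t - 4*b^2 - 4*b*t + 4*b + 4*t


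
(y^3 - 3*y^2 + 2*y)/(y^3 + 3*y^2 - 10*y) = (y - 1)/(y + 5)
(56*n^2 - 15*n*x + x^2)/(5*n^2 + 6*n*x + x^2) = (56*n^2 - 15*n*x + x^2)/(5*n^2 + 6*n*x + x^2)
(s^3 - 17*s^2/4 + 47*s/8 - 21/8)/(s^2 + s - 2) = (8*s^2 - 26*s + 21)/(8*(s + 2))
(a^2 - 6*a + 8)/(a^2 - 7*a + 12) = (a - 2)/(a - 3)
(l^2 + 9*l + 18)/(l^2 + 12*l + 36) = (l + 3)/(l + 6)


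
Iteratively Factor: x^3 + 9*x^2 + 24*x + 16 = (x + 4)*(x^2 + 5*x + 4) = (x + 1)*(x + 4)*(x + 4)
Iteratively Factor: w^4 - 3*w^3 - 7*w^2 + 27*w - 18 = (w - 1)*(w^3 - 2*w^2 - 9*w + 18) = (w - 3)*(w - 1)*(w^2 + w - 6) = (w - 3)*(w - 2)*(w - 1)*(w + 3)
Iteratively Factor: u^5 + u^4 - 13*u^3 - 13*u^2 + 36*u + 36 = (u + 1)*(u^4 - 13*u^2 + 36) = (u - 3)*(u + 1)*(u^3 + 3*u^2 - 4*u - 12) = (u - 3)*(u - 2)*(u + 1)*(u^2 + 5*u + 6) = (u - 3)*(u - 2)*(u + 1)*(u + 3)*(u + 2)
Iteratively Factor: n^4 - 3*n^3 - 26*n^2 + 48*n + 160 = (n - 5)*(n^3 + 2*n^2 - 16*n - 32) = (n - 5)*(n + 2)*(n^2 - 16) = (n - 5)*(n + 2)*(n + 4)*(n - 4)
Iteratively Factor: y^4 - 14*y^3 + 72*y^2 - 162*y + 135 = (y - 3)*(y^3 - 11*y^2 + 39*y - 45) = (y - 3)^2*(y^2 - 8*y + 15) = (y - 5)*(y - 3)^2*(y - 3)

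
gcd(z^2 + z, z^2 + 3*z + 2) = z + 1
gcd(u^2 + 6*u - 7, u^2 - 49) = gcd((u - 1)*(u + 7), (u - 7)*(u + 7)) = u + 7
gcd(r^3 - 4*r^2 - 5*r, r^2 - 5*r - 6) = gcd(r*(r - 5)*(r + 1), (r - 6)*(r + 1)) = r + 1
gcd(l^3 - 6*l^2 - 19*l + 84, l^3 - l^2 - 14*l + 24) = l^2 + l - 12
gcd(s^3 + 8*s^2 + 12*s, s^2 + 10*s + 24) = s + 6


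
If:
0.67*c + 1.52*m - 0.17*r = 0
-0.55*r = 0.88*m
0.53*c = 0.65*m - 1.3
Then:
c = -1.68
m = 0.63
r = -1.01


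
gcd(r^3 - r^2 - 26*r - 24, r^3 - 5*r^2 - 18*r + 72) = r^2 - 2*r - 24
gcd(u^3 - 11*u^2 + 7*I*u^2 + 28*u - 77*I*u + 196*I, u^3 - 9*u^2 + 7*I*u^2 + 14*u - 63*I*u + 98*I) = u^2 + u*(-7 + 7*I) - 49*I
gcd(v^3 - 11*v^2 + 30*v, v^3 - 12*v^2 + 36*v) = v^2 - 6*v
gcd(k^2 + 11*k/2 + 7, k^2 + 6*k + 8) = k + 2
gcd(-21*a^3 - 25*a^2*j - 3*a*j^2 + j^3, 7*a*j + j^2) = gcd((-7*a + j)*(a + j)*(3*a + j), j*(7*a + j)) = 1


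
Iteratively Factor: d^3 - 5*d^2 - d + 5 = (d - 1)*(d^2 - 4*d - 5) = (d - 5)*(d - 1)*(d + 1)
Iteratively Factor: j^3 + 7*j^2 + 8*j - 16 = (j + 4)*(j^2 + 3*j - 4) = (j - 1)*(j + 4)*(j + 4)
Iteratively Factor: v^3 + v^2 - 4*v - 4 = (v + 1)*(v^2 - 4) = (v - 2)*(v + 1)*(v + 2)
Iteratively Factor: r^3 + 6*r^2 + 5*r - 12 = (r + 3)*(r^2 + 3*r - 4) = (r - 1)*(r + 3)*(r + 4)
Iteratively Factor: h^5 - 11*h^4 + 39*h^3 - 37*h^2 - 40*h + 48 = (h - 1)*(h^4 - 10*h^3 + 29*h^2 - 8*h - 48) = (h - 1)*(h + 1)*(h^3 - 11*h^2 + 40*h - 48) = (h - 3)*(h - 1)*(h + 1)*(h^2 - 8*h + 16) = (h - 4)*(h - 3)*(h - 1)*(h + 1)*(h - 4)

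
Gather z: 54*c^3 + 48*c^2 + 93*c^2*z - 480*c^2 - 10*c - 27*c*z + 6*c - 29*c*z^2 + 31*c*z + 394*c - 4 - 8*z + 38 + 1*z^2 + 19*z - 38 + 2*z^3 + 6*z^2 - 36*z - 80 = 54*c^3 - 432*c^2 + 390*c + 2*z^3 + z^2*(7 - 29*c) + z*(93*c^2 + 4*c - 25) - 84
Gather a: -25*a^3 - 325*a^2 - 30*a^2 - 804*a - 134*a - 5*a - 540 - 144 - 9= -25*a^3 - 355*a^2 - 943*a - 693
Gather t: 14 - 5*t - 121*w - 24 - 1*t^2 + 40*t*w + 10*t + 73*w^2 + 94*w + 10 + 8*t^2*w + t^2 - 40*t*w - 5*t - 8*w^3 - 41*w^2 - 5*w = 8*t^2*w - 8*w^3 + 32*w^2 - 32*w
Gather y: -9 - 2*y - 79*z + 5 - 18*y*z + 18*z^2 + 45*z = y*(-18*z - 2) + 18*z^2 - 34*z - 4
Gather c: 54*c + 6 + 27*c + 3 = 81*c + 9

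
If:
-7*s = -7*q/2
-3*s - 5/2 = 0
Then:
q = -5/3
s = -5/6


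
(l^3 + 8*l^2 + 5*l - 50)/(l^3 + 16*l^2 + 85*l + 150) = (l - 2)/(l + 6)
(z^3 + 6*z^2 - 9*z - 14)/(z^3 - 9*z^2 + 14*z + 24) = (z^2 + 5*z - 14)/(z^2 - 10*z + 24)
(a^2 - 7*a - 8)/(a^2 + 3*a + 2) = (a - 8)/(a + 2)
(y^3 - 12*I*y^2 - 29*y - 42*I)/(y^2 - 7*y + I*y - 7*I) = (y^2 - 13*I*y - 42)/(y - 7)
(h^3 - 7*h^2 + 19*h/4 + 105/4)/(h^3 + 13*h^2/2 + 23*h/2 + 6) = (2*h^2 - 17*h + 35)/(2*(h^2 + 5*h + 4))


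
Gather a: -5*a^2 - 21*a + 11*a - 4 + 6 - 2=-5*a^2 - 10*a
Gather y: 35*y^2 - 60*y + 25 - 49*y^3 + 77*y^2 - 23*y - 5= -49*y^3 + 112*y^2 - 83*y + 20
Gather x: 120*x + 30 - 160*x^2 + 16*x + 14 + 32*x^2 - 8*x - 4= -128*x^2 + 128*x + 40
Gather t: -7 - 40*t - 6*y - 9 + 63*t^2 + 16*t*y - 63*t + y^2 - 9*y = 63*t^2 + t*(16*y - 103) + y^2 - 15*y - 16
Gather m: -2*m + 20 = 20 - 2*m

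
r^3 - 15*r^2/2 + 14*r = r*(r - 4)*(r - 7/2)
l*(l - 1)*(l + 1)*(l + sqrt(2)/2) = l^4 + sqrt(2)*l^3/2 - l^2 - sqrt(2)*l/2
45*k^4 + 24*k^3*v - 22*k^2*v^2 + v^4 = (-3*k + v)^2*(k + v)*(5*k + v)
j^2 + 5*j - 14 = (j - 2)*(j + 7)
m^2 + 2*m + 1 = (m + 1)^2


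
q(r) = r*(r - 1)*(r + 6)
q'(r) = r*(r - 1) + r*(r + 6) + (r - 1)*(r + 6)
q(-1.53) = 17.30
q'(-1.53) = -14.28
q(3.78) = 102.77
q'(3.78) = 74.67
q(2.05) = 17.33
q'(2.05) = 27.11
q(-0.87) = 8.35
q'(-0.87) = -12.43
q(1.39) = 4.01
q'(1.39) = 13.70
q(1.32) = 3.09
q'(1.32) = 12.43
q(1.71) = 9.36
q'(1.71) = 19.87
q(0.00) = 0.00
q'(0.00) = -6.00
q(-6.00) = 0.00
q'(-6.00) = 42.00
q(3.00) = 54.00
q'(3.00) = 51.00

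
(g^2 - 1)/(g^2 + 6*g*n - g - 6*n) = (g + 1)/(g + 6*n)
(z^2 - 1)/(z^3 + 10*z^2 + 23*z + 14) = (z - 1)/(z^2 + 9*z + 14)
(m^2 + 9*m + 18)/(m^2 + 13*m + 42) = (m + 3)/(m + 7)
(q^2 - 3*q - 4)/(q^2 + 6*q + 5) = (q - 4)/(q + 5)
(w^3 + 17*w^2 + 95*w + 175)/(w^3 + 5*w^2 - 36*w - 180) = (w^2 + 12*w + 35)/(w^2 - 36)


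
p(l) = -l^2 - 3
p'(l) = -2*l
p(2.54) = -9.45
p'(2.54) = -5.08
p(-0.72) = -3.52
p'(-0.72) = 1.44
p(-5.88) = -37.57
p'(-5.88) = 11.76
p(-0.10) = -3.01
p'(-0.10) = 0.20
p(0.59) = -3.35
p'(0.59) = -1.18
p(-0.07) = -3.00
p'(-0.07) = 0.14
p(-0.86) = -3.74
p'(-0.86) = 1.72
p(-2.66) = -10.08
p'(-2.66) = 5.32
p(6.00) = -39.00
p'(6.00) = -12.00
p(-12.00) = -147.00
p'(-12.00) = 24.00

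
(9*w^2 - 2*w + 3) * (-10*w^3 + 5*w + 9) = -90*w^5 + 20*w^4 + 15*w^3 + 71*w^2 - 3*w + 27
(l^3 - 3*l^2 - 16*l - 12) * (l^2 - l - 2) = l^5 - 4*l^4 - 15*l^3 + 10*l^2 + 44*l + 24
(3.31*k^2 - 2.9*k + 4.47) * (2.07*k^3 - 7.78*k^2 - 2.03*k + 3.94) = 6.8517*k^5 - 31.7548*k^4 + 25.0956*k^3 - 15.8482*k^2 - 20.5001*k + 17.6118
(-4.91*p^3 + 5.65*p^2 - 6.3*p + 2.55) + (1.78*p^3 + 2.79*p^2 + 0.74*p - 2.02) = -3.13*p^3 + 8.44*p^2 - 5.56*p + 0.53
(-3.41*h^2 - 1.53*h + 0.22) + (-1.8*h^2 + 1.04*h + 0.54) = -5.21*h^2 - 0.49*h + 0.76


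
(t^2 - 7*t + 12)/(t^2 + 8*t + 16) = (t^2 - 7*t + 12)/(t^2 + 8*t + 16)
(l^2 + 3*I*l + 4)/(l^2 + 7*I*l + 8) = (l + 4*I)/(l + 8*I)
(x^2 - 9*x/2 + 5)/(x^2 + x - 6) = (x - 5/2)/(x + 3)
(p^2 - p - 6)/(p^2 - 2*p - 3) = (p + 2)/(p + 1)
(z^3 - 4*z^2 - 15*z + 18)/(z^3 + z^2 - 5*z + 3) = (z - 6)/(z - 1)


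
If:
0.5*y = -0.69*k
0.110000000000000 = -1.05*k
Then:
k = -0.10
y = 0.14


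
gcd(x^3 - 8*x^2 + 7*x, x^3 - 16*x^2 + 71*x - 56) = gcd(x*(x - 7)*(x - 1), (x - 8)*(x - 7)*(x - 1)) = x^2 - 8*x + 7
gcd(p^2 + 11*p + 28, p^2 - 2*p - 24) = p + 4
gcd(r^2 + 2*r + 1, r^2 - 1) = r + 1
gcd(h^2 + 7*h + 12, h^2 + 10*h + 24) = h + 4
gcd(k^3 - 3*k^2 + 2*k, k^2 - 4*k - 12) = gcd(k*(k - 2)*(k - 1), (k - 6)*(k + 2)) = 1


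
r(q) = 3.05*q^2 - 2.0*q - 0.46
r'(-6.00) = -38.60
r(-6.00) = 121.34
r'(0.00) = -2.00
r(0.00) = -0.46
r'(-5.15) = -33.42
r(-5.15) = 90.73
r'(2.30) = 12.03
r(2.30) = 11.07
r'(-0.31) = -3.89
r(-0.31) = 0.45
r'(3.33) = 18.31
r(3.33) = 26.70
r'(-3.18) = -21.40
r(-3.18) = 36.74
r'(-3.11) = -20.97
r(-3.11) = 35.26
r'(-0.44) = -4.68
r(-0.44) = 1.01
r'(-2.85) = -19.38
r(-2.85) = 30.01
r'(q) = 6.1*q - 2.0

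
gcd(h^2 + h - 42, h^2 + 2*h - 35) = h + 7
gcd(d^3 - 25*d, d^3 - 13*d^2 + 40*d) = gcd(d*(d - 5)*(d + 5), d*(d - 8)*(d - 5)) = d^2 - 5*d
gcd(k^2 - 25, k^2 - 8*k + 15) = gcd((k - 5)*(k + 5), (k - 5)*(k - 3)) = k - 5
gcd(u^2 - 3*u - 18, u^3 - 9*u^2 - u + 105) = u + 3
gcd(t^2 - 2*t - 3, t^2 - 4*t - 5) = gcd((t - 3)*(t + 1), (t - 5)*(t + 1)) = t + 1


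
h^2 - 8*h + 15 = (h - 5)*(h - 3)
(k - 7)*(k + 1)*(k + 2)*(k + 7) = k^4 + 3*k^3 - 47*k^2 - 147*k - 98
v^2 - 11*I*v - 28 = (v - 7*I)*(v - 4*I)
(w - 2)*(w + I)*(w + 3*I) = w^3 - 2*w^2 + 4*I*w^2 - 3*w - 8*I*w + 6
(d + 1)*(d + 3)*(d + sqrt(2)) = d^3 + sqrt(2)*d^2 + 4*d^2 + 3*d + 4*sqrt(2)*d + 3*sqrt(2)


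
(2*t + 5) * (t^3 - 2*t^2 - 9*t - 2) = 2*t^4 + t^3 - 28*t^2 - 49*t - 10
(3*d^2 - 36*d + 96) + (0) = 3*d^2 - 36*d + 96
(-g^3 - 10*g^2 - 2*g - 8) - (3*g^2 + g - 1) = -g^3 - 13*g^2 - 3*g - 7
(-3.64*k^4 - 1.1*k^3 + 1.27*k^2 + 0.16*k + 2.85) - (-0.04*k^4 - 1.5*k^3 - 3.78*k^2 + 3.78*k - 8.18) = -3.6*k^4 + 0.4*k^3 + 5.05*k^2 - 3.62*k + 11.03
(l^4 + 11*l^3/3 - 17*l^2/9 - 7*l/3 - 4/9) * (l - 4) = l^5 - l^4/3 - 149*l^3/9 + 47*l^2/9 + 80*l/9 + 16/9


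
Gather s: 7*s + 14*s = 21*s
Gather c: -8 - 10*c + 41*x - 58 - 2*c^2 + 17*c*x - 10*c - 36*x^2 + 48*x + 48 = -2*c^2 + c*(17*x - 20) - 36*x^2 + 89*x - 18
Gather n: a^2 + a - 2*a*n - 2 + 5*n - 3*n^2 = a^2 + a - 3*n^2 + n*(5 - 2*a) - 2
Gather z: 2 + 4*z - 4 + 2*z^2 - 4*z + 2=2*z^2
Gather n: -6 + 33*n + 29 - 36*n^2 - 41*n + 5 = -36*n^2 - 8*n + 28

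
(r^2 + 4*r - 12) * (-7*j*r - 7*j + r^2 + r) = -7*j*r^3 - 35*j*r^2 + 56*j*r + 84*j + r^4 + 5*r^3 - 8*r^2 - 12*r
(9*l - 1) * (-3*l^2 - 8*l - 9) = -27*l^3 - 69*l^2 - 73*l + 9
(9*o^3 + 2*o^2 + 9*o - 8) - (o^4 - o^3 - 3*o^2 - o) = -o^4 + 10*o^3 + 5*o^2 + 10*o - 8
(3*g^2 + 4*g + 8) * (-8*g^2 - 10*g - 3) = -24*g^4 - 62*g^3 - 113*g^2 - 92*g - 24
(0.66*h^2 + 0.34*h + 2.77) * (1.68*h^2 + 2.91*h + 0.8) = 1.1088*h^4 + 2.4918*h^3 + 6.171*h^2 + 8.3327*h + 2.216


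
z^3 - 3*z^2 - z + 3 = (z - 3)*(z - 1)*(z + 1)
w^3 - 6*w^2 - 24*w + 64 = (w - 8)*(w - 2)*(w + 4)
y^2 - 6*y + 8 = (y - 4)*(y - 2)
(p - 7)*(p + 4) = p^2 - 3*p - 28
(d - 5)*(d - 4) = d^2 - 9*d + 20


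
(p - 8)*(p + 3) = p^2 - 5*p - 24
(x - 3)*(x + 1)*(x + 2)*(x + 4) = x^4 + 4*x^3 - 7*x^2 - 34*x - 24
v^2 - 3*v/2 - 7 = (v - 7/2)*(v + 2)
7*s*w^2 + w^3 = w^2*(7*s + w)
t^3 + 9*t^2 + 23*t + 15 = (t + 1)*(t + 3)*(t + 5)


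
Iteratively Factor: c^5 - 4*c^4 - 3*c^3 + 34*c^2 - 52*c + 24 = (c + 3)*(c^4 - 7*c^3 + 18*c^2 - 20*c + 8) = (c - 1)*(c + 3)*(c^3 - 6*c^2 + 12*c - 8) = (c - 2)*(c - 1)*(c + 3)*(c^2 - 4*c + 4) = (c - 2)^2*(c - 1)*(c + 3)*(c - 2)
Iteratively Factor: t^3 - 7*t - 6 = (t - 3)*(t^2 + 3*t + 2) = (t - 3)*(t + 1)*(t + 2)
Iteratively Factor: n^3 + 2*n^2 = (n + 2)*(n^2) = n*(n + 2)*(n)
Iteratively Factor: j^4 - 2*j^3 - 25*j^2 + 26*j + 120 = (j - 5)*(j^3 + 3*j^2 - 10*j - 24) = (j - 5)*(j - 3)*(j^2 + 6*j + 8) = (j - 5)*(j - 3)*(j + 4)*(j + 2)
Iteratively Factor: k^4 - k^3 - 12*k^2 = (k)*(k^3 - k^2 - 12*k) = k*(k + 3)*(k^2 - 4*k) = k^2*(k + 3)*(k - 4)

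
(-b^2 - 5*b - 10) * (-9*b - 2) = 9*b^3 + 47*b^2 + 100*b + 20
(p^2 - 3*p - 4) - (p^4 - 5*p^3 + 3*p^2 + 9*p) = -p^4 + 5*p^3 - 2*p^2 - 12*p - 4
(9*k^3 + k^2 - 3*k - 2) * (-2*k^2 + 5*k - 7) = -18*k^5 + 43*k^4 - 52*k^3 - 18*k^2 + 11*k + 14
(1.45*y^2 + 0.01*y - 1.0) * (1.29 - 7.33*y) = -10.6285*y^3 + 1.7972*y^2 + 7.3429*y - 1.29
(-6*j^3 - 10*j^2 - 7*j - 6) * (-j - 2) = 6*j^4 + 22*j^3 + 27*j^2 + 20*j + 12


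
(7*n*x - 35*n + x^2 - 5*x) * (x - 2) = 7*n*x^2 - 49*n*x + 70*n + x^3 - 7*x^2 + 10*x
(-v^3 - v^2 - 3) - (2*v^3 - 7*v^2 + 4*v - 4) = -3*v^3 + 6*v^2 - 4*v + 1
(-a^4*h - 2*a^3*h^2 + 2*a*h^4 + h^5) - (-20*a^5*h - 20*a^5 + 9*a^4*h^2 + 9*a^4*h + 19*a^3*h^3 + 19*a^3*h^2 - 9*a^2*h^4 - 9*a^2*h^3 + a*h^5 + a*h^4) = 20*a^5*h + 20*a^5 - 9*a^4*h^2 - 10*a^4*h - 19*a^3*h^3 - 21*a^3*h^2 + 9*a^2*h^4 + 9*a^2*h^3 - a*h^5 + a*h^4 + h^5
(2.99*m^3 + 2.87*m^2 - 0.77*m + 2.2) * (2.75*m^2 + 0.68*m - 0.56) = 8.2225*m^5 + 9.9257*m^4 - 1.8403*m^3 + 3.9192*m^2 + 1.9272*m - 1.232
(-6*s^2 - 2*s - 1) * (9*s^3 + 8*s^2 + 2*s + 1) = -54*s^5 - 66*s^4 - 37*s^3 - 18*s^2 - 4*s - 1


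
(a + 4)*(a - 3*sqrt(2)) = a^2 - 3*sqrt(2)*a + 4*a - 12*sqrt(2)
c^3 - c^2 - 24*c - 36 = (c - 6)*(c + 2)*(c + 3)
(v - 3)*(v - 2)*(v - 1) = v^3 - 6*v^2 + 11*v - 6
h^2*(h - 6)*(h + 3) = h^4 - 3*h^3 - 18*h^2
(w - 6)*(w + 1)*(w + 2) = w^3 - 3*w^2 - 16*w - 12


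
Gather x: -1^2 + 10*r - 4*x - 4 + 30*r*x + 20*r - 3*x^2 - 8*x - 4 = 30*r - 3*x^2 + x*(30*r - 12) - 9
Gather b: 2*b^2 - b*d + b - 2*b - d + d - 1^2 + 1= 2*b^2 + b*(-d - 1)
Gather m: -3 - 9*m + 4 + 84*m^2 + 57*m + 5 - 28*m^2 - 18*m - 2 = 56*m^2 + 30*m + 4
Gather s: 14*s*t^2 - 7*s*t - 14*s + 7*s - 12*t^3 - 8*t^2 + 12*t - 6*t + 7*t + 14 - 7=s*(14*t^2 - 7*t - 7) - 12*t^3 - 8*t^2 + 13*t + 7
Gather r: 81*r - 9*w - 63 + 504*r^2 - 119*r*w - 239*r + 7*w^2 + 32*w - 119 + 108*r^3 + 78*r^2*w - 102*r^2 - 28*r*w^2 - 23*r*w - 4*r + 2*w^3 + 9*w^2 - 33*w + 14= 108*r^3 + r^2*(78*w + 402) + r*(-28*w^2 - 142*w - 162) + 2*w^3 + 16*w^2 - 10*w - 168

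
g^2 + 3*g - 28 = (g - 4)*(g + 7)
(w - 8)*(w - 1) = w^2 - 9*w + 8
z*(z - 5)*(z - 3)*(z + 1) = z^4 - 7*z^3 + 7*z^2 + 15*z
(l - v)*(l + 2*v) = l^2 + l*v - 2*v^2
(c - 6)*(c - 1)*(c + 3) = c^3 - 4*c^2 - 15*c + 18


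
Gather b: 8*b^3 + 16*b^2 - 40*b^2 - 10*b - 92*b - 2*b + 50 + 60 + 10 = 8*b^3 - 24*b^2 - 104*b + 120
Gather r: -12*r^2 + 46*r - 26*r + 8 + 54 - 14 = -12*r^2 + 20*r + 48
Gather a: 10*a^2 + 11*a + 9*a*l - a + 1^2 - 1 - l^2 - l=10*a^2 + a*(9*l + 10) - l^2 - l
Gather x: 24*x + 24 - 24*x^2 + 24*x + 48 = -24*x^2 + 48*x + 72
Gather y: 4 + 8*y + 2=8*y + 6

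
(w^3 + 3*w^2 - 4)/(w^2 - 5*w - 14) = (w^2 + w - 2)/(w - 7)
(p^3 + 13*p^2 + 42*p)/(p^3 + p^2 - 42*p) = (p + 6)/(p - 6)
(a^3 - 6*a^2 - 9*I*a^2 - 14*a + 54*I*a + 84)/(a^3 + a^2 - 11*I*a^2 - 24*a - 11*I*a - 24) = (a^3 + a^2*(-6 - 9*I) + a*(-14 + 54*I) + 84)/(a^3 + a^2*(1 - 11*I) + a*(-24 - 11*I) - 24)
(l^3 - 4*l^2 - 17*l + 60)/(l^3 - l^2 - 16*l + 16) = (l^2 - 8*l + 15)/(l^2 - 5*l + 4)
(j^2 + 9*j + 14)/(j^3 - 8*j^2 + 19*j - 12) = (j^2 + 9*j + 14)/(j^3 - 8*j^2 + 19*j - 12)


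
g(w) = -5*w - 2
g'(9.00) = -5.00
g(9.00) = -47.00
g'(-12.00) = -5.00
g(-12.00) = 58.00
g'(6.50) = -5.00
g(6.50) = -34.50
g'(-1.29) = -5.00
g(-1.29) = 4.45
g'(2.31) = -5.00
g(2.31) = -13.55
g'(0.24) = -5.00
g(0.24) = -3.20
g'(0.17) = -5.00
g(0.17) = -2.85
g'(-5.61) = -5.00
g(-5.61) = 26.05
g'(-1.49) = -5.00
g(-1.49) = 5.45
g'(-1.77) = -5.00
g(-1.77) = 6.85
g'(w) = -5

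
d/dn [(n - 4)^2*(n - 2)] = (n - 4)*(3*n - 8)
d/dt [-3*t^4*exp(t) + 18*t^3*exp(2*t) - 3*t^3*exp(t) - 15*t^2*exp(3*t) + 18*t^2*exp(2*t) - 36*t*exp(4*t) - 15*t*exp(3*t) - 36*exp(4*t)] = 3*(-t^4 + 12*t^3*exp(t) - 5*t^3 - 15*t^2*exp(2*t) + 30*t^2*exp(t) - 3*t^2 - 48*t*exp(3*t) - 25*t*exp(2*t) + 12*t*exp(t) - 60*exp(3*t) - 5*exp(2*t))*exp(t)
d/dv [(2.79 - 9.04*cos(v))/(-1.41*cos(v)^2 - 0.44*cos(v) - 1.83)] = (12.7464*cos(v)^2 - 7.8678*cos(v) - 17.7708)*sin(v)/(1.9881*cos(v)^4 + 1.2408*cos(v)^3 + 5.3542*cos(v)^2 + 1.6104*cos(v) + 3.3489)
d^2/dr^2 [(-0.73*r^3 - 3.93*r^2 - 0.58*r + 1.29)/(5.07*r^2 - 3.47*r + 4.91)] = (-1.13686837721616e-13*r^4 - 149.33279*r^3 + 860.574498*r^2 - 155.132448*r - 242.413622)/(130.323843*r^6 - 267.588009*r^5 + 561.775266*r^4 - 560.068757*r^3 + 544.046658*r^2 - 250.965321*r + 118.370771)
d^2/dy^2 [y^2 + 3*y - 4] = 2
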